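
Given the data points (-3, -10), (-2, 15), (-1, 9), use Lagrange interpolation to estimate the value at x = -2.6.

Lagrange interpolation formula:
P(x) = Σ yᵢ × Lᵢ(x)
where Lᵢ(x) = Π_{j≠i} (x - xⱼ)/(xᵢ - xⱼ)

L_0(-2.6) = (-2.6 - (-2))/(-3 - (-2)) × (-2.6 - (-1))/(-3 - (-1)) = 0.480000
L_1(-2.6) = (-2.6 - (-3))/(-2 - (-3)) × (-2.6 - (-1))/(-2 - (-1)) = 0.640000
L_2(-2.6) = (-2.6 - (-3))/(-1 - (-3)) × (-2.6 - (-2))/(-1 - (-2)) = -0.120000

P(-2.6) = (-10)×L_0(-2.6) + 15×L_1(-2.6) + 9×L_2(-2.6)
P(-2.6) = 3.720000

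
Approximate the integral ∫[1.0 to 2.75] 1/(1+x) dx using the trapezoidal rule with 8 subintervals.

f(x) = 1/(1+x)
a = 1.0, b = 2.75, n = 8
h = (b - a)/n = 0.218750

Trapezoidal rule: (h/2)[f(x₀) + 2f(x₁) + 2f(x₂) + ... + f(xₙ)]

x_0 = 1.0000, f(x_0) = 0.500000, coefficient = 1
x_1 = 1.2188, f(x_1) = 0.450704, coefficient = 2
x_2 = 1.4375, f(x_2) = 0.410256, coefficient = 2
x_3 = 1.6562, f(x_3) = 0.376471, coefficient = 2
x_4 = 1.8750, f(x_4) = 0.347826, coefficient = 2
x_5 = 2.0938, f(x_5) = 0.323232, coefficient = 2
x_6 = 2.3125, f(x_6) = 0.301887, coefficient = 2
x_7 = 2.5312, f(x_7) = 0.283186, coefficient = 2
x_8 = 2.7500, f(x_8) = 0.266667, coefficient = 1

I ≈ (0.218750/2) × 5.753791 = 0.629321
Exact value: 0.628609
Error: 0.000712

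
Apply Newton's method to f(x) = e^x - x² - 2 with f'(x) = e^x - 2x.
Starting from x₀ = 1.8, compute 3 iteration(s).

f(x) = e^x - x² - 2
f'(x) = e^x - 2x
x₀ = 1.8

Newton-Raphson formula: x_{n+1} = x_n - f(x_n)/f'(x_n)

Iteration 1:
  f(1.800000) = 0.809647
  f'(1.800000) = 2.449647
  x_1 = 1.800000 - 0.809647/2.449647 = 1.469484
Iteration 2:
  f(1.469484) = 0.187608
  f'(1.469484) = 1.408024
  x_2 = 1.469484 - 0.187608/1.408024 = 1.336242
Iteration 3:
  f(1.336242) = 0.019175
  f'(1.336242) = 1.132234
  x_3 = 1.336242 - 0.019175/1.132234 = 1.319306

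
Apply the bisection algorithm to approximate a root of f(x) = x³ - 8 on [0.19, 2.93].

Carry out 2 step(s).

f(x) = x³ - 8
Initial interval: [0.19, 2.93]

Iteration 1:
  c_1 = (0.190000 + 2.930000)/2 = 1.560000
  f(c_1) = f(1.560000) = -4.203584
  f(a) × f(c) ≥ 0, new interval: [1.560000, 2.930000]
Iteration 2:
  c_2 = (1.560000 + 2.930000)/2 = 2.245000
  f(c_2) = f(2.245000) = 3.314856
  f(a) × f(c) < 0, new interval: [1.560000, 2.245000]

After 2 iteration(s), the approximation is c_2 = 2.245000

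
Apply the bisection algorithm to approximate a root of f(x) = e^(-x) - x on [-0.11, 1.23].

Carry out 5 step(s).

f(x) = e^(-x) - x
Initial interval: [-0.11, 1.23]

Iteration 1:
  c_1 = (-0.110000 + 1.230000)/2 = 0.560000
  f(c_1) = f(0.560000) = 0.011209
  f(a) × f(c) ≥ 0, new interval: [0.560000, 1.230000]
Iteration 2:
  c_2 = (0.560000 + 1.230000)/2 = 0.895000
  f(c_2) = f(0.895000) = -0.486392
  f(a) × f(c) < 0, new interval: [0.560000, 0.895000]
Iteration 3:
  c_3 = (0.560000 + 0.895000)/2 = 0.727500
  f(c_3) = f(0.727500) = -0.244385
  f(a) × f(c) < 0, new interval: [0.560000, 0.727500]
Iteration 4:
  c_4 = (0.560000 + 0.727500)/2 = 0.643750
  f(c_4) = f(0.643750) = -0.118431
  f(a) × f(c) < 0, new interval: [0.560000, 0.643750]
Iteration 5:
  c_5 = (0.560000 + 0.643750)/2 = 0.601875
  f(c_5) = f(0.601875) = -0.054091
  f(a) × f(c) < 0, new interval: [0.560000, 0.601875]

After 5 iteration(s), the approximation is c_5 = 0.601875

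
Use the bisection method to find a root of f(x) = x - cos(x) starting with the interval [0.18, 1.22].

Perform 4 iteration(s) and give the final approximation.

f(x) = x - cos(x)
Initial interval: [0.18, 1.22]

Iteration 1:
  c_1 = (0.180000 + 1.220000)/2 = 0.700000
  f(c_1) = f(0.700000) = -0.064842
  f(a) × f(c) ≥ 0, new interval: [0.700000, 1.220000]
Iteration 2:
  c_2 = (0.700000 + 1.220000)/2 = 0.960000
  f(c_2) = f(0.960000) = 0.386480
  f(a) × f(c) < 0, new interval: [0.700000, 0.960000]
Iteration 3:
  c_3 = (0.700000 + 0.960000)/2 = 0.830000
  f(c_3) = f(0.830000) = 0.155124
  f(a) × f(c) < 0, new interval: [0.700000, 0.830000]
Iteration 4:
  c_4 = (0.700000 + 0.830000)/2 = 0.765000
  f(c_4) = f(0.765000) = 0.043618
  f(a) × f(c) < 0, new interval: [0.700000, 0.765000]

After 4 iteration(s), the approximation is c_4 = 0.765000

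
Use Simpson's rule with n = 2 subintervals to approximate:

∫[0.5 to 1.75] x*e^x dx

f(x) = x*e^x
a = 0.5, b = 1.75, n = 2
h = (b - a)/n = 0.625000

Simpson's rule: (h/3)[f(x₀) + 4f(x₁) + 2f(x₂) + ... + f(xₙ)]

x_0 = 0.5000, f(x_0) = 0.824361, coefficient = 1
x_1 = 1.1250, f(x_1) = 3.465244, coefficient = 4
x_2 = 1.7500, f(x_2) = 10.070555, coefficient = 1

I ≈ (0.625000/3) × 24.755891 = 5.157477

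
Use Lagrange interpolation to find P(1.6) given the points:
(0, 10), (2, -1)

Lagrange interpolation formula:
P(x) = Σ yᵢ × Lᵢ(x)
where Lᵢ(x) = Π_{j≠i} (x - xⱼ)/(xᵢ - xⱼ)

L_0(1.6) = (1.6 - 2)/(0 - 2) = 0.200000
L_1(1.6) = (1.6 - 0)/(2 - 0) = 0.800000

P(1.6) = 10×L_0(1.6) + (-1)×L_1(1.6)
P(1.6) = 1.200000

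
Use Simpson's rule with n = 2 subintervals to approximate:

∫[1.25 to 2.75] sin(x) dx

f(x) = sin(x)
a = 1.25, b = 2.75, n = 2
h = (b - a)/n = 0.750000

Simpson's rule: (h/3)[f(x₀) + 4f(x₁) + 2f(x₂) + ... + f(xₙ)]

x_0 = 1.2500, f(x_0) = 0.948985, coefficient = 1
x_1 = 2.0000, f(x_1) = 0.909297, coefficient = 4
x_2 = 2.7500, f(x_2) = 0.381661, coefficient = 1

I ≈ (0.750000/3) × 4.967835 = 1.241959
Exact value: 1.239625
Error: 0.002334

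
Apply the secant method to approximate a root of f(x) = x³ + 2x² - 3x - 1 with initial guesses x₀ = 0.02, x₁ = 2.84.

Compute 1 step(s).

f(x) = x³ + 2x² - 3x - 1
x₀ = 0.02, x₁ = 2.84

Secant formula: x_{n+1} = x_n - f(x_n)(x_n - x_{n-1})/(f(x_n) - f(x_{n-1}))

Iteration 1:
  f(0.020000) = -1.059192
  f(2.840000) = 29.517504
  x_2 = 2.840000 - 29.517504×(2.840000 - 0.020000)/(29.517504 - (-1.059192))
       = 0.117686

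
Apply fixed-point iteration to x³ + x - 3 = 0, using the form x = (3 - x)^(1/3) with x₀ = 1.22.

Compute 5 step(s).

Equation: x³ + x - 3 = 0
Fixed-point form: x = (3 - x)^(1/3)
x₀ = 1.22

x_1 = g(1.220000) = 1.211918
x_2 = g(1.211918) = 1.213750
x_3 = g(1.213750) = 1.213335
x_4 = g(1.213335) = 1.213429
x_5 = g(1.213429) = 1.213408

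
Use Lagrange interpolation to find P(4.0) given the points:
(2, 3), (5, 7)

Lagrange interpolation formula:
P(x) = Σ yᵢ × Lᵢ(x)
where Lᵢ(x) = Π_{j≠i} (x - xⱼ)/(xᵢ - xⱼ)

L_0(4.0) = (4.0 - 5)/(2 - 5) = 0.333333
L_1(4.0) = (4.0 - 2)/(5 - 2) = 0.666667

P(4.0) = 3×L_0(4.0) + 7×L_1(4.0)
P(4.0) = 5.666667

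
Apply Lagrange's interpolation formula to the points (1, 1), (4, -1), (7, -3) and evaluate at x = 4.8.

Lagrange interpolation formula:
P(x) = Σ yᵢ × Lᵢ(x)
where Lᵢ(x) = Π_{j≠i} (x - xⱼ)/(xᵢ - xⱼ)

L_0(4.8) = (4.8 - 4)/(1 - 4) × (4.8 - 7)/(1 - 7) = -0.097778
L_1(4.8) = (4.8 - 1)/(4 - 1) × (4.8 - 7)/(4 - 7) = 0.928889
L_2(4.8) = (4.8 - 1)/(7 - 1) × (4.8 - 4)/(7 - 4) = 0.168889

P(4.8) = 1×L_0(4.8) + (-1)×L_1(4.8) + (-3)×L_2(4.8)
P(4.8) = -1.533333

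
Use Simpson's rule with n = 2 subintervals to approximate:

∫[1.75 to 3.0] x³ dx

f(x) = x³
a = 1.75, b = 3.0, n = 2
h = (b - a)/n = 0.625000

Simpson's rule: (h/3)[f(x₀) + 4f(x₁) + 2f(x₂) + ... + f(xₙ)]

x_0 = 1.7500, f(x_0) = 5.359375, coefficient = 1
x_1 = 2.3750, f(x_1) = 13.396484, coefficient = 4
x_2 = 3.0000, f(x_2) = 27.000000, coefficient = 1

I ≈ (0.625000/3) × 85.945312 = 17.905273
Exact value: 17.905273
Error: 0.000000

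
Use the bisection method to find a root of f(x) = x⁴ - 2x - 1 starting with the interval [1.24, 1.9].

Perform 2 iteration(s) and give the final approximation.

f(x) = x⁴ - 2x - 1
Initial interval: [1.24, 1.9]

Iteration 1:
  c_1 = (1.240000 + 1.900000)/2 = 1.570000
  f(c_1) = f(1.570000) = 1.935732
  f(a) × f(c) < 0, new interval: [1.240000, 1.570000]
Iteration 2:
  c_2 = (1.240000 + 1.570000)/2 = 1.405000
  f(c_2) = f(1.405000) = 0.086775
  f(a) × f(c) < 0, new interval: [1.240000, 1.405000]

After 2 iteration(s), the approximation is c_2 = 1.405000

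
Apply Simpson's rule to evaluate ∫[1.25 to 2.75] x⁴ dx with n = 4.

f(x) = x⁴
a = 1.25, b = 2.75, n = 4
h = (b - a)/n = 0.375000

Simpson's rule: (h/3)[f(x₀) + 4f(x₁) + 2f(x₂) + ... + f(xₙ)]

x_0 = 1.2500, f(x_0) = 2.441406, coefficient = 1
x_1 = 1.6250, f(x_1) = 6.972900, coefficient = 4
x_2 = 2.0000, f(x_2) = 16.000000, coefficient = 2
x_3 = 2.3750, f(x_3) = 31.816650, coefficient = 4
x_4 = 2.7500, f(x_4) = 57.191406, coefficient = 1

I ≈ (0.375000/3) × 246.791016 = 30.848877
Exact value: 30.844922
Error: 0.003955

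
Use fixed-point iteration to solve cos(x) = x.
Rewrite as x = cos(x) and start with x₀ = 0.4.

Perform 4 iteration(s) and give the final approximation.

Equation: cos(x) = x
Fixed-point form: x = cos(x)
x₀ = 0.4

x_1 = g(0.400000) = 0.921061
x_2 = g(0.921061) = 0.604976
x_3 = g(0.604976) = 0.822516
x_4 = g(0.822516) = 0.680380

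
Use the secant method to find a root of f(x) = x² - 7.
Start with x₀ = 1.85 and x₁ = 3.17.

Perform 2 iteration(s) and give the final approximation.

f(x) = x² - 7
x₀ = 1.85, x₁ = 3.17

Secant formula: x_{n+1} = x_n - f(x_n)(x_n - x_{n-1})/(f(x_n) - f(x_{n-1}))

Iteration 1:
  f(1.850000) = -3.577500
  f(3.170000) = 3.048900
  x_2 = 3.170000 - 3.048900×(3.170000 - 1.850000)/(3.048900 - (-3.577500))
       = 2.562649
Iteration 2:
  f(3.170000) = 3.048900
  f(2.562649) = -0.432828
  x_3 = 2.562649 - (-0.432828)×(2.562649 - 3.170000)/(-0.432828 - 3.048900)
       = 2.638152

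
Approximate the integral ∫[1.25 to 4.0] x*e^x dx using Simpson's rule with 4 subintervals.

f(x) = x*e^x
a = 1.25, b = 4.0, n = 4
h = (b - a)/n = 0.687500

Simpson's rule: (h/3)[f(x₀) + 4f(x₁) + 2f(x₂) + ... + f(xₙ)]

x_0 = 1.2500, f(x_0) = 4.362929, coefficient = 1
x_1 = 1.9375, f(x_1) = 13.448916, coefficient = 4
x_2 = 2.6250, f(x_2) = 36.237007, coefficient = 2
x_3 = 3.3125, f(x_3) = 90.940295, coefficient = 4
x_4 = 4.0000, f(x_4) = 218.392600, coefficient = 1

I ≈ (0.687500/3) × 712.786386 = 163.346880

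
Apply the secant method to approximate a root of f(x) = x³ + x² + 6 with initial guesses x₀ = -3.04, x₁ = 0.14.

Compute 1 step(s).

f(x) = x³ + x² + 6
x₀ = -3.04, x₁ = 0.14

Secant formula: x_{n+1} = x_n - f(x_n)(x_n - x_{n-1})/(f(x_n) - f(x_{n-1}))

Iteration 1:
  f(-3.040000) = -12.852864
  f(0.140000) = 6.022344
  x_2 = 0.140000 - 6.022344×(0.140000 - (-3.040000))/(6.022344 - (-12.852864))
       = -0.874614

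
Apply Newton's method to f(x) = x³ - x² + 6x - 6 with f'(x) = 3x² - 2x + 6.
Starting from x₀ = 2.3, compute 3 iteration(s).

f(x) = x³ - x² + 6x - 6
f'(x) = 3x² - 2x + 6
x₀ = 2.3

Newton-Raphson formula: x_{n+1} = x_n - f(x_n)/f'(x_n)

Iteration 1:
  f(2.300000) = 14.677000
  f'(2.300000) = 17.270000
  x_1 = 2.300000 - 14.677000/17.270000 = 1.450145
Iteration 2:
  f(1.450145) = 3.647487
  f'(1.450145) = 9.408470
  x_2 = 1.450145 - 3.647487/9.408470 = 1.062464
Iteration 3:
  f(1.062464) = 0.445292
  f'(1.062464) = 7.261559
  x_3 = 1.062464 - 0.445292/7.261559 = 1.001142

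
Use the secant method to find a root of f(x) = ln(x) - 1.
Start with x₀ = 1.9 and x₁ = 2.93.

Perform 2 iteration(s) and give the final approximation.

f(x) = ln(x) - 1
x₀ = 1.9, x₁ = 2.93

Secant formula: x_{n+1} = x_n - f(x_n)(x_n - x_{n-1})/(f(x_n) - f(x_{n-1}))

Iteration 1:
  f(1.900000) = -0.358146
  f(2.930000) = 0.075002
  x_2 = 2.930000 - 0.075002×(2.930000 - 1.900000)/(0.075002 - (-0.358146))
       = 2.751649
Iteration 2:
  f(2.930000) = 0.075002
  f(2.751649) = 0.012200
  x_3 = 2.751649 - 0.012200×(2.751649 - 2.930000)/(0.012200 - 0.075002)
       = 2.717001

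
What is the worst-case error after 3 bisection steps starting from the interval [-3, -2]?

Bisection error bound: |error| ≤ (b-a)/2^n
|error| ≤ (-2 - (-3))/2^3 = 1/2^3
|error| ≤ 0.1250000000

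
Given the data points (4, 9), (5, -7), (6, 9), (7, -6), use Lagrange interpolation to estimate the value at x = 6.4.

Lagrange interpolation formula:
P(x) = Σ yᵢ × Lᵢ(x)
where Lᵢ(x) = Π_{j≠i} (x - xⱼ)/(xᵢ - xⱼ)

L_0(6.4) = (6.4 - 5)/(4 - 5) × (6.4 - 6)/(4 - 6) × (6.4 - 7)/(4 - 7) = 0.056000
L_1(6.4) = (6.4 - 4)/(5 - 4) × (6.4 - 6)/(5 - 6) × (6.4 - 7)/(5 - 7) = -0.288000
L_2(6.4) = (6.4 - 4)/(6 - 4) × (6.4 - 5)/(6 - 5) × (6.4 - 7)/(6 - 7) = 1.008000
L_3(6.4) = (6.4 - 4)/(7 - 4) × (6.4 - 5)/(7 - 5) × (6.4 - 6)/(7 - 6) = 0.224000

P(6.4) = 9×L_0(6.4) + (-7)×L_1(6.4) + 9×L_2(6.4) + (-6)×L_3(6.4)
P(6.4) = 10.248000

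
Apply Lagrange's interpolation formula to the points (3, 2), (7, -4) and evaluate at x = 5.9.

Lagrange interpolation formula:
P(x) = Σ yᵢ × Lᵢ(x)
where Lᵢ(x) = Π_{j≠i} (x - xⱼ)/(xᵢ - xⱼ)

L_0(5.9) = (5.9 - 7)/(3 - 7) = 0.275000
L_1(5.9) = (5.9 - 3)/(7 - 3) = 0.725000

P(5.9) = 2×L_0(5.9) + (-4)×L_1(5.9)
P(5.9) = -2.350000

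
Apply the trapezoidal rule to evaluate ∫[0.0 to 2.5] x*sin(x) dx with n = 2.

f(x) = x*sin(x)
a = 0.0, b = 2.5, n = 2
h = (b - a)/n = 1.250000

Trapezoidal rule: (h/2)[f(x₀) + 2f(x₁) + 2f(x₂) + ... + f(xₙ)]

x_0 = 0.0000, f(x_0) = 0.000000, coefficient = 1
x_1 = 1.2500, f(x_1) = 1.186231, coefficient = 2
x_2 = 2.5000, f(x_2) = 1.496180, coefficient = 1

I ≈ (1.250000/2) × 3.868642 = 2.417901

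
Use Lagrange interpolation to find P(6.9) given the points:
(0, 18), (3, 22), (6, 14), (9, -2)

Lagrange interpolation formula:
P(x) = Σ yᵢ × Lᵢ(x)
where Lᵢ(x) = Π_{j≠i} (x - xⱼ)/(xᵢ - xⱼ)

L_0(6.9) = (6.9 - 3)/(0 - 3) × (6.9 - 6)/(0 - 6) × (6.9 - 9)/(0 - 9) = 0.045500
L_1(6.9) = (6.9 - 0)/(3 - 0) × (6.9 - 6)/(3 - 6) × (6.9 - 9)/(3 - 9) = -0.241500
L_2(6.9) = (6.9 - 0)/(6 - 0) × (6.9 - 3)/(6 - 3) × (6.9 - 9)/(6 - 9) = 1.046500
L_3(6.9) = (6.9 - 0)/(9 - 0) × (6.9 - 3)/(9 - 3) × (6.9 - 6)/(9 - 6) = 0.149500

P(6.9) = 18×L_0(6.9) + 22×L_1(6.9) + 14×L_2(6.9) + (-2)×L_3(6.9)
P(6.9) = 9.858000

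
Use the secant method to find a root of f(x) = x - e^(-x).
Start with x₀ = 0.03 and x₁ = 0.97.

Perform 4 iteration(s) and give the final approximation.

f(x) = x - e^(-x)
x₀ = 0.03, x₁ = 0.97

Secant formula: x_{n+1} = x_n - f(x_n)(x_n - x_{n-1})/(f(x_n) - f(x_{n-1}))

Iteration 1:
  f(0.030000) = -0.940446
  f(0.970000) = 0.590917
  x_2 = 0.970000 - 0.590917×(0.970000 - 0.030000)/(0.590917 - (-0.940446))
       = 0.607276
Iteration 2:
  f(0.970000) = 0.590917
  f(0.607276) = 0.062443
  x_3 = 0.607276 - 0.062443×(0.607276 - 0.970000)/(0.062443 - 0.590917)
       = 0.564418
Iteration 3:
  f(0.607276) = 0.062443
  f(0.564418) = -0.004274
  x_4 = 0.564418 - (-0.004274)×(0.564418 - 0.607276)/(-0.004274 - 0.062443)
       = 0.567163
Iteration 4:
  f(0.564418) = -0.004274
  f(0.567163) = 0.000031
  x_5 = 0.567163 - 0.000031×(0.567163 - 0.564418)/(0.000031 - (-0.004274))
       = 0.567143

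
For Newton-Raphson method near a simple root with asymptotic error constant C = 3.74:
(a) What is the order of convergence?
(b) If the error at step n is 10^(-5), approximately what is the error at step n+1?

(a) Newton-Raphson has quadratic (order 2) convergence near simple roots.
    This means |e_{n+1}| ≈ C|e_n|².

(b) With |e_n| = 10^(-5) and C = 3.74:
    |e_{n+1}| ≈ 3.74 × (10^(-5))² = 3.74 × 10^(-10)

(a) 2 (quadratic); (b) |e_{n+1}| ≈ 3.740e-10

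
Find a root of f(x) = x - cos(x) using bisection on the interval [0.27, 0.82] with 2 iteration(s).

f(x) = x - cos(x)
Initial interval: [0.27, 0.82]

Iteration 1:
  c_1 = (0.270000 + 0.820000)/2 = 0.545000
  f(c_1) = f(0.545000) = -0.310127
  f(a) × f(c) ≥ 0, new interval: [0.545000, 0.820000]
Iteration 2:
  c_2 = (0.545000 + 0.820000)/2 = 0.682500
  f(c_2) = f(0.682500) = -0.093498
  f(a) × f(c) ≥ 0, new interval: [0.682500, 0.820000]

After 2 iteration(s), the approximation is c_2 = 0.682500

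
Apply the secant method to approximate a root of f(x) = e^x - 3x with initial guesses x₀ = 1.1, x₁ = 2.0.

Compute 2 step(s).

f(x) = e^x - 3x
x₀ = 1.1, x₁ = 2.0

Secant formula: x_{n+1} = x_n - f(x_n)(x_n - x_{n-1})/(f(x_n) - f(x_{n-1}))

Iteration 1:
  f(1.100000) = -0.295834
  f(2.000000) = 1.389056
  x_2 = 2.000000 - 1.389056×(2.000000 - 1.100000)/(1.389056 - (-0.295834))
       = 1.258023
Iteration 2:
  f(2.000000) = 1.389056
  f(1.258023) = -0.255611
  x_3 = 1.258023 - (-0.255611)×(1.258023 - 2.000000)/(-0.255611 - 1.389056)
       = 1.373339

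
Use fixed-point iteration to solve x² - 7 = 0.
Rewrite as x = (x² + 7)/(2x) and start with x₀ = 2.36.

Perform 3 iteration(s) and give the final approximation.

Equation: x² - 7 = 0
Fixed-point form: x = (x² + 7)/(2x)
x₀ = 2.36

x_1 = g(2.360000) = 2.663051
x_2 = g(2.663051) = 2.645808
x_3 = g(2.645808) = 2.645751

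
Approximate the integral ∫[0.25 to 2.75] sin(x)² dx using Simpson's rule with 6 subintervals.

f(x) = sin(x)²
a = 0.25, b = 2.75, n = 6
h = (b - a)/n = 0.416667

Simpson's rule: (h/3)[f(x₀) + 4f(x₁) + 2f(x₂) + ... + f(xₙ)]

x_0 = 0.2500, f(x_0) = 0.061209, coefficient = 1
x_1 = 0.6667, f(x_1) = 0.382381, coefficient = 4
x_2 = 1.0833, f(x_2) = 0.780615, coefficient = 2
x_3 = 1.5000, f(x_3) = 0.994996, coefficient = 4
x_4 = 1.9167, f(x_4) = 0.885068, coefficient = 2
x_5 = 2.3333, f(x_5) = 0.522853, coefficient = 4
x_6 = 2.7500, f(x_6) = 0.145665, coefficient = 1

I ≈ (0.416667/3) × 11.139163 = 1.547106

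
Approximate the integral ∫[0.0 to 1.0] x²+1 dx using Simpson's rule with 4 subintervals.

f(x) = x²+1
a = 0.0, b = 1.0, n = 4
h = (b - a)/n = 0.250000

Simpson's rule: (h/3)[f(x₀) + 4f(x₁) + 2f(x₂) + ... + f(xₙ)]

x_0 = 0.0000, f(x_0) = 1.000000, coefficient = 1
x_1 = 0.2500, f(x_1) = 1.062500, coefficient = 4
x_2 = 0.5000, f(x_2) = 1.250000, coefficient = 2
x_3 = 0.7500, f(x_3) = 1.562500, coefficient = 4
x_4 = 1.0000, f(x_4) = 2.000000, coefficient = 1

I ≈ (0.250000/3) × 16.000000 = 1.333333
Exact value: 1.333333
Error: 0.000000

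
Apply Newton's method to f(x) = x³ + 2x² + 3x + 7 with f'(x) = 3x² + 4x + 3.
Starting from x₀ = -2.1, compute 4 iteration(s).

f(x) = x³ + 2x² + 3x + 7
f'(x) = 3x² + 4x + 3
x₀ = -2.1

Newton-Raphson formula: x_{n+1} = x_n - f(x_n)/f'(x_n)

Iteration 1:
  f(-2.100000) = 0.259000
  f'(-2.100000) = 7.830000
  x_1 = -2.100000 - 0.259000/7.830000 = -2.133078
Iteration 2:
  f(-2.133078) = -0.004741
  f'(-2.133078) = 8.117752
  x_2 = -2.133078 - (-0.004741)/8.117752 = -2.132494
Iteration 3:
  f(-2.132494) = -0.000002
  f'(-2.132494) = 8.112615
  x_3 = -2.132494 - (-0.000002)/8.112615 = -2.132494
Iteration 4:
  f(-2.132494) = 0.000000
  f'(-2.132494) = 8.112613
  x_4 = -2.132494 - 0.000000/8.112613 = -2.132494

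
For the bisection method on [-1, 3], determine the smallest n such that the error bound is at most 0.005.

We need (b-a)/2^n ≤ 0.005
(3 - (-1))/2^n ≤ 0.005
4/2^n ≤ 0.005
2^n ≥ 800
n ≥ log₂(800) = 9.64
n ≥ 10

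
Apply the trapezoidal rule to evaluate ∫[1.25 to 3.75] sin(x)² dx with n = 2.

f(x) = sin(x)²
a = 1.25, b = 3.75, n = 2
h = (b - a)/n = 1.250000

Trapezoidal rule: (h/2)[f(x₀) + 2f(x₁) + 2f(x₂) + ... + f(xₙ)]

x_0 = 1.2500, f(x_0) = 0.900572, coefficient = 1
x_1 = 2.5000, f(x_1) = 0.358169, coefficient = 2
x_2 = 3.7500, f(x_2) = 0.326682, coefficient = 1

I ≈ (1.250000/2) × 1.943592 = 1.214745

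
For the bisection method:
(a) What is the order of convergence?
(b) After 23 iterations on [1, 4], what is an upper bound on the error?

(a) Bisection has linear (order 1) convergence; the error is halved each step.

(b) Error bound = (b-a)/2^n = (4 - 1)/2^{23}
    = 3/2^{23}

(a) 1 (linear); (b) error ≤ 3.58e-07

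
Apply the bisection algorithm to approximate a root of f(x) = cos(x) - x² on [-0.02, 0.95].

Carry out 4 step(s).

f(x) = cos(x) - x²
Initial interval: [-0.02, 0.95]

Iteration 1:
  c_1 = (-0.020000 + 0.950000)/2 = 0.465000
  f(c_1) = f(0.465000) = 0.677597
  f(a) × f(c) ≥ 0, new interval: [0.465000, 0.950000]
Iteration 2:
  c_2 = (0.465000 + 0.950000)/2 = 0.707500
  f(c_2) = f(0.707500) = 0.259433
  f(a) × f(c) ≥ 0, new interval: [0.707500, 0.950000]
Iteration 3:
  c_3 = (0.707500 + 0.950000)/2 = 0.828750
  f(c_3) = f(0.828750) = -0.011029
  f(a) × f(c) < 0, new interval: [0.707500, 0.828750]
Iteration 4:
  c_4 = (0.707500 + 0.828750)/2 = 0.768125
  f(c_4) = f(0.768125) = 0.129199
  f(a) × f(c) ≥ 0, new interval: [0.768125, 0.828750]

After 4 iteration(s), the approximation is c_4 = 0.768125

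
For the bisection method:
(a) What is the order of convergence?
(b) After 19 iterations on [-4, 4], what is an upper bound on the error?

(a) Bisection has linear (order 1) convergence; the error is halved each step.

(b) Error bound = (b-a)/2^n = (4 - (-4))/2^{19}
    = 8/2^{19}

(a) 1 (linear); (b) error ≤ 1.53e-05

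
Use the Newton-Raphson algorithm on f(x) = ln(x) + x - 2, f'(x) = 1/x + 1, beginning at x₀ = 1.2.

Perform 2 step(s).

f(x) = ln(x) + x - 2
f'(x) = 1/x + 1
x₀ = 1.2

Newton-Raphson formula: x_{n+1} = x_n - f(x_n)/f'(x_n)

Iteration 1:
  f(1.200000) = -0.617678
  f'(1.200000) = 1.833333
  x_1 = 1.200000 - (-0.617678)/1.833333 = 1.536916
Iteration 2:
  f(1.536916) = -0.033307
  f'(1.536916) = 1.650654
  x_2 = 1.536916 - (-0.033307)/1.650654 = 1.557094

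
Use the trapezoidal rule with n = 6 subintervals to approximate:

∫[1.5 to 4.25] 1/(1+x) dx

f(x) = 1/(1+x)
a = 1.5, b = 4.25, n = 6
h = (b - a)/n = 0.458333

Trapezoidal rule: (h/2)[f(x₀) + 2f(x₁) + 2f(x₂) + ... + f(xₙ)]

x_0 = 1.5000, f(x_0) = 0.400000, coefficient = 1
x_1 = 1.9583, f(x_1) = 0.338028, coefficient = 2
x_2 = 2.4167, f(x_2) = 0.292683, coefficient = 2
x_3 = 2.8750, f(x_3) = 0.258065, coefficient = 2
x_4 = 3.3333, f(x_4) = 0.230769, coefficient = 2
x_5 = 3.7917, f(x_5) = 0.208696, coefficient = 2
x_6 = 4.2500, f(x_6) = 0.190476, coefficient = 1

I ≈ (0.458333/2) × 3.246957 = 0.744094
Exact value: 0.741937
Error: 0.002157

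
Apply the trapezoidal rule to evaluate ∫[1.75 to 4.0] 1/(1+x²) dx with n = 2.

f(x) = 1/(1+x²)
a = 1.75, b = 4.0, n = 2
h = (b - a)/n = 1.125000

Trapezoidal rule: (h/2)[f(x₀) + 2f(x₁) + 2f(x₂) + ... + f(xₙ)]

x_0 = 1.7500, f(x_0) = 0.246154, coefficient = 1
x_1 = 2.8750, f(x_1) = 0.107926, coefficient = 2
x_2 = 4.0000, f(x_2) = 0.058824, coefficient = 1

I ≈ (1.125000/2) × 0.520829 = 0.292966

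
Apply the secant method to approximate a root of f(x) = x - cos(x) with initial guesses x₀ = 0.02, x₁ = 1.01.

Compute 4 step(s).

f(x) = x - cos(x)
x₀ = 0.02, x₁ = 1.01

Secant formula: x_{n+1} = x_n - f(x_n)(x_n - x_{n-1})/(f(x_n) - f(x_{n-1}))

Iteration 1:
  f(0.020000) = -0.979800
  f(1.010000) = 0.478139
  x_2 = 1.010000 - 0.478139×(1.010000 - 0.020000)/(0.478139 - (-0.979800))
       = 0.685324
Iteration 2:
  f(1.010000) = 0.478139
  f(0.685324) = -0.088890
  x_3 = 0.685324 - (-0.088890)×(0.685324 - 1.010000)/(-0.088890 - 0.478139)
       = 0.736222
Iteration 3:
  f(0.685324) = -0.088890
  f(0.736222) = -0.004789
  x_4 = 0.736222 - (-0.004789)×(0.736222 - 0.685324)/(-0.004789 - (-0.088890))
       = 0.739120
Iteration 4:
  f(0.736222) = -0.004789
  f(0.739120) = 0.000059
  x_5 = 0.739120 - 0.000059×(0.739120 - 0.736222)/(0.000059 - (-0.004789))
       = 0.739085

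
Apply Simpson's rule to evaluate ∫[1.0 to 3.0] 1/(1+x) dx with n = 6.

f(x) = 1/(1+x)
a = 1.0, b = 3.0, n = 6
h = (b - a)/n = 0.333333

Simpson's rule: (h/3)[f(x₀) + 4f(x₁) + 2f(x₂) + ... + f(xₙ)]

x_0 = 1.0000, f(x_0) = 0.500000, coefficient = 1
x_1 = 1.3333, f(x_1) = 0.428571, coefficient = 4
x_2 = 1.6667, f(x_2) = 0.375000, coefficient = 2
x_3 = 2.0000, f(x_3) = 0.333333, coefficient = 4
x_4 = 2.3333, f(x_4) = 0.300000, coefficient = 2
x_5 = 2.6667, f(x_5) = 0.272727, coefficient = 4
x_6 = 3.0000, f(x_6) = 0.250000, coefficient = 1

I ≈ (0.333333/3) × 6.238528 = 0.693170
Exact value: 0.693147
Error: 0.000023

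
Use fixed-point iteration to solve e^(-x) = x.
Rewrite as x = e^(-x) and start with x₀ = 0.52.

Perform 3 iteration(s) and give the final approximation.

Equation: e^(-x) = x
Fixed-point form: x = e^(-x)
x₀ = 0.52

x_1 = g(0.520000) = 0.594521
x_2 = g(0.594521) = 0.551827
x_3 = g(0.551827) = 0.575897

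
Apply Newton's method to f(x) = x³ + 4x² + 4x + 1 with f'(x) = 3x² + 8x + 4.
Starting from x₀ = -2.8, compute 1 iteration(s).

f(x) = x³ + 4x² + 4x + 1
f'(x) = 3x² + 8x + 4
x₀ = -2.8

Newton-Raphson formula: x_{n+1} = x_n - f(x_n)/f'(x_n)

Iteration 1:
  f(-2.800000) = -0.792000
  f'(-2.800000) = 5.120000
  x_1 = -2.800000 - (-0.792000)/5.120000 = -2.645313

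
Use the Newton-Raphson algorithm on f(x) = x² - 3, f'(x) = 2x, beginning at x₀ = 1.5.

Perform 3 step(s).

f(x) = x² - 3
f'(x) = 2x
x₀ = 1.5

Newton-Raphson formula: x_{n+1} = x_n - f(x_n)/f'(x_n)

Iteration 1:
  f(1.500000) = -0.750000
  f'(1.500000) = 3.000000
  x_1 = 1.500000 - (-0.750000)/3.000000 = 1.750000
Iteration 2:
  f(1.750000) = 0.062500
  f'(1.750000) = 3.500000
  x_2 = 1.750000 - 0.062500/3.500000 = 1.732143
Iteration 3:
  f(1.732143) = 0.000319
  f'(1.732143) = 3.464286
  x_3 = 1.732143 - 0.000319/3.464286 = 1.732051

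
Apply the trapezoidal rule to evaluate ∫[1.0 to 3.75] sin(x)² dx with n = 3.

f(x) = sin(x)²
a = 1.0, b = 3.75, n = 3
h = (b - a)/n = 0.916667

Trapezoidal rule: (h/2)[f(x₀) + 2f(x₁) + 2f(x₂) + ... + f(xₙ)]

x_0 = 1.0000, f(x_0) = 0.708073, coefficient = 1
x_1 = 1.9167, f(x_1) = 0.885068, coefficient = 2
x_2 = 2.8333, f(x_2) = 0.092052, coefficient = 2
x_3 = 3.7500, f(x_3) = 0.326682, coefficient = 1

I ≈ (0.916667/2) × 2.988996 = 1.369957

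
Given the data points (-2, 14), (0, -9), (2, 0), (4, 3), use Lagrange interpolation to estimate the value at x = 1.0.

Lagrange interpolation formula:
P(x) = Σ yᵢ × Lᵢ(x)
where Lᵢ(x) = Π_{j≠i} (x - xⱼ)/(xᵢ - xⱼ)

L_0(1.0) = (1.0 - 0)/(-2 - 0) × (1.0 - 2)/(-2 - 2) × (1.0 - 4)/(-2 - 4) = -0.062500
L_1(1.0) = (1.0 - (-2))/(0 - (-2)) × (1.0 - 2)/(0 - 2) × (1.0 - 4)/(0 - 4) = 0.562500
L_2(1.0) = (1.0 - (-2))/(2 - (-2)) × (1.0 - 0)/(2 - 0) × (1.0 - 4)/(2 - 4) = 0.562500
L_3(1.0) = (1.0 - (-2))/(4 - (-2)) × (1.0 - 0)/(4 - 0) × (1.0 - 2)/(4 - 2) = -0.062500

P(1.0) = 14×L_0(1.0) + (-9)×L_1(1.0) + 0×L_2(1.0) + 3×L_3(1.0)
P(1.0) = -6.125000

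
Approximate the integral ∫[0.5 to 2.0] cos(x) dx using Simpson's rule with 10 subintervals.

f(x) = cos(x)
a = 0.5, b = 2.0, n = 10
h = (b - a)/n = 0.150000

Simpson's rule: (h/3)[f(x₀) + 4f(x₁) + 2f(x₂) + ... + f(xₙ)]

x_0 = 0.5000, f(x_0) = 0.877583, coefficient = 1
x_1 = 0.6500, f(x_1) = 0.796084, coefficient = 4
x_2 = 0.8000, f(x_2) = 0.696707, coefficient = 2
x_3 = 0.9500, f(x_3) = 0.581683, coefficient = 4
x_4 = 1.1000, f(x_4) = 0.453596, coefficient = 2
x_5 = 1.2500, f(x_5) = 0.315322, coefficient = 4
x_6 = 1.4000, f(x_6) = 0.169967, coefficient = 2
x_7 = 1.5500, f(x_7) = 0.020795, coefficient = 4
x_8 = 1.7000, f(x_8) = -0.128844, coefficient = 2
x_9 = 1.8500, f(x_9) = -0.275590, coefficient = 4
x_10 = 2.0000, f(x_10) = -0.416147, coefficient = 1

I ≈ (0.150000/3) × 8.597462 = 0.429873
Exact value: 0.429872
Error: 0.000001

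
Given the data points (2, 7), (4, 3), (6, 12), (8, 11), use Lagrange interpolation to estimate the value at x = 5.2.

Lagrange interpolation formula:
P(x) = Σ yᵢ × Lᵢ(x)
where Lᵢ(x) = Π_{j≠i} (x - xⱼ)/(xᵢ - xⱼ)

L_0(5.2) = (5.2 - 4)/(2 - 4) × (5.2 - 6)/(2 - 6) × (5.2 - 8)/(2 - 8) = -0.056000
L_1(5.2) = (5.2 - 2)/(4 - 2) × (5.2 - 6)/(4 - 6) × (5.2 - 8)/(4 - 8) = 0.448000
L_2(5.2) = (5.2 - 2)/(6 - 2) × (5.2 - 4)/(6 - 4) × (5.2 - 8)/(6 - 8) = 0.672000
L_3(5.2) = (5.2 - 2)/(8 - 2) × (5.2 - 4)/(8 - 4) × (5.2 - 6)/(8 - 6) = -0.064000

P(5.2) = 7×L_0(5.2) + 3×L_1(5.2) + 12×L_2(5.2) + 11×L_3(5.2)
P(5.2) = 8.312000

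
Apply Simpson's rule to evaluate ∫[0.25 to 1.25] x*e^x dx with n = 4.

f(x) = x*e^x
a = 0.25, b = 1.25, n = 4
h = (b - a)/n = 0.250000

Simpson's rule: (h/3)[f(x₀) + 4f(x₁) + 2f(x₂) + ... + f(xₙ)]

x_0 = 0.2500, f(x_0) = 0.321006, coefficient = 1
x_1 = 0.5000, f(x_1) = 0.824361, coefficient = 4
x_2 = 0.7500, f(x_2) = 1.587750, coefficient = 2
x_3 = 1.0000, f(x_3) = 2.718282, coefficient = 4
x_4 = 1.2500, f(x_4) = 4.362929, coefficient = 1

I ≈ (0.250000/3) × 22.030005 = 1.835834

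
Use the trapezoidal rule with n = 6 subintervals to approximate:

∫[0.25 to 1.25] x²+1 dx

f(x) = x²+1
a = 0.25, b = 1.25, n = 6
h = (b - a)/n = 0.166667

Trapezoidal rule: (h/2)[f(x₀) + 2f(x₁) + 2f(x₂) + ... + f(xₙ)]

x_0 = 0.2500, f(x_0) = 1.062500, coefficient = 1
x_1 = 0.4167, f(x_1) = 1.173611, coefficient = 2
x_2 = 0.5833, f(x_2) = 1.340278, coefficient = 2
x_3 = 0.7500, f(x_3) = 1.562500, coefficient = 2
x_4 = 0.9167, f(x_4) = 1.840278, coefficient = 2
x_5 = 1.0833, f(x_5) = 2.173611, coefficient = 2
x_6 = 1.2500, f(x_6) = 2.562500, coefficient = 1

I ≈ (0.166667/2) × 19.805556 = 1.650463
Exact value: 1.645833
Error: 0.004630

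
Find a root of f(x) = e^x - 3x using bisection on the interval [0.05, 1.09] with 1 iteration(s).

f(x) = e^x - 3x
Initial interval: [0.05, 1.09]

Iteration 1:
  c_1 = (0.050000 + 1.090000)/2 = 0.570000
  f(c_1) = f(0.570000) = 0.058267
  f(a) × f(c) ≥ 0, new interval: [0.570000, 1.090000]

After 1 iteration(s), the approximation is c_1 = 0.570000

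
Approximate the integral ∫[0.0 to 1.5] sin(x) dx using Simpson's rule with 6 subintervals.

f(x) = sin(x)
a = 0.0, b = 1.5, n = 6
h = (b - a)/n = 0.250000

Simpson's rule: (h/3)[f(x₀) + 4f(x₁) + 2f(x₂) + ... + f(xₙ)]

x_0 = 0.0000, f(x_0) = 0.000000, coefficient = 1
x_1 = 0.2500, f(x_1) = 0.247404, coefficient = 4
x_2 = 0.5000, f(x_2) = 0.479426, coefficient = 2
x_3 = 0.7500, f(x_3) = 0.681639, coefficient = 4
x_4 = 1.0000, f(x_4) = 0.841471, coefficient = 2
x_5 = 1.2500, f(x_5) = 0.948985, coefficient = 4
x_6 = 1.5000, f(x_6) = 0.997495, coefficient = 1

I ≈ (0.250000/3) × 11.151397 = 0.929283
Exact value: 0.929263
Error: 0.000020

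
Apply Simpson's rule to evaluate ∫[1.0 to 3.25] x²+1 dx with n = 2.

f(x) = x²+1
a = 1.0, b = 3.25, n = 2
h = (b - a)/n = 1.125000

Simpson's rule: (h/3)[f(x₀) + 4f(x₁) + 2f(x₂) + ... + f(xₙ)]

x_0 = 1.0000, f(x_0) = 2.000000, coefficient = 1
x_1 = 2.1250, f(x_1) = 5.515625, coefficient = 4
x_2 = 3.2500, f(x_2) = 11.562500, coefficient = 1

I ≈ (1.125000/3) × 35.625000 = 13.359375
Exact value: 13.359375
Error: 0.000000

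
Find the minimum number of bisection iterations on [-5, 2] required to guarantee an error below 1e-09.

We need (b-a)/2^n ≤ 1e-09
(2 - (-5))/2^n ≤ 1e-09
7/2^n ≤ 1e-09
2^n ≥ 7000000000
n ≥ log₂(7000000000) = 32.70
n ≥ 33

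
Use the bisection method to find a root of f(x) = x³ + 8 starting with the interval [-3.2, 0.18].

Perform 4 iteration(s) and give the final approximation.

f(x) = x³ + 8
Initial interval: [-3.2, 0.18]

Iteration 1:
  c_1 = (-3.200000 + 0.180000)/2 = -1.510000
  f(c_1) = f(-1.510000) = 4.557049
  f(a) × f(c) < 0, new interval: [-3.200000, -1.510000]
Iteration 2:
  c_2 = (-3.200000 + (-1.510000))/2 = -2.355000
  f(c_2) = f(-2.355000) = -5.060889
  f(a) × f(c) ≥ 0, new interval: [-2.355000, -1.510000]
Iteration 3:
  c_3 = (-2.355000 + (-1.510000))/2 = -1.932500
  f(c_3) = f(-1.932500) = 0.782970
  f(a) × f(c) < 0, new interval: [-2.355000, -1.932500]
Iteration 4:
  c_4 = (-2.355000 + (-1.932500))/2 = -2.143750
  f(c_4) = f(-2.143750) = -1.851955
  f(a) × f(c) ≥ 0, new interval: [-2.143750, -1.932500]

After 4 iteration(s), the approximation is c_4 = -2.143750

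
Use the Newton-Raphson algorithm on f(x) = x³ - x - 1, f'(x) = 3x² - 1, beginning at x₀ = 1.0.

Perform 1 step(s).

f(x) = x³ - x - 1
f'(x) = 3x² - 1
x₀ = 1.0

Newton-Raphson formula: x_{n+1} = x_n - f(x_n)/f'(x_n)

Iteration 1:
  f(1.000000) = -1.000000
  f'(1.000000) = 2.000000
  x_1 = 1.000000 - (-1.000000)/2.000000 = 1.500000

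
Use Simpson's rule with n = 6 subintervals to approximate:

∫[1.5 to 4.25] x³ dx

f(x) = x³
a = 1.5, b = 4.25, n = 6
h = (b - a)/n = 0.458333

Simpson's rule: (h/3)[f(x₀) + 4f(x₁) + 2f(x₂) + ... + f(xₙ)]

x_0 = 1.5000, f(x_0) = 3.375000, coefficient = 1
x_1 = 1.9583, f(x_1) = 7.510344, coefficient = 4
x_2 = 2.4167, f(x_2) = 14.114005, coefficient = 2
x_3 = 2.8750, f(x_3) = 23.763672, coefficient = 4
x_4 = 3.3333, f(x_4) = 37.037037, coefficient = 2
x_5 = 3.7917, f(x_5) = 54.511791, coefficient = 4
x_6 = 4.2500, f(x_6) = 76.765625, coefficient = 1

I ≈ (0.458333/3) × 525.585938 = 80.297852
Exact value: 80.297852
Error: 0.000000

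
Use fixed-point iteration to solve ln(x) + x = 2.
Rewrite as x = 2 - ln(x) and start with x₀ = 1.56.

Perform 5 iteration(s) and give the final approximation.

Equation: ln(x) + x = 2
Fixed-point form: x = 2 - ln(x)
x₀ = 1.56

x_1 = g(1.560000) = 1.555314
x_2 = g(1.555314) = 1.558322
x_3 = g(1.558322) = 1.556390
x_4 = g(1.556390) = 1.557631
x_5 = g(1.557631) = 1.556834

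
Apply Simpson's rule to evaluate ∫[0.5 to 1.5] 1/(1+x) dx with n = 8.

f(x) = 1/(1+x)
a = 0.5, b = 1.5, n = 8
h = (b - a)/n = 0.125000

Simpson's rule: (h/3)[f(x₀) + 4f(x₁) + 2f(x₂) + ... + f(xₙ)]

x_0 = 0.5000, f(x_0) = 0.666667, coefficient = 1
x_1 = 0.6250, f(x_1) = 0.615385, coefficient = 4
x_2 = 0.7500, f(x_2) = 0.571429, coefficient = 2
x_3 = 0.8750, f(x_3) = 0.533333, coefficient = 4
x_4 = 1.0000, f(x_4) = 0.500000, coefficient = 2
x_5 = 1.1250, f(x_5) = 0.470588, coefficient = 4
x_6 = 1.2500, f(x_6) = 0.444444, coefficient = 2
x_7 = 1.3750, f(x_7) = 0.421053, coefficient = 4
x_8 = 1.5000, f(x_8) = 0.400000, coefficient = 1

I ≈ (0.125000/3) × 12.259848 = 0.510827
Exact value: 0.510826
Error: 0.000001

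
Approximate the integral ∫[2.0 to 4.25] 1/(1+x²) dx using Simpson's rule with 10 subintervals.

f(x) = 1/(1+x²)
a = 2.0, b = 4.25, n = 10
h = (b - a)/n = 0.225000

Simpson's rule: (h/3)[f(x₀) + 4f(x₁) + 2f(x₂) + ... + f(xₙ)]

x_0 = 2.0000, f(x_0) = 0.200000, coefficient = 1
x_1 = 2.2250, f(x_1) = 0.168050, coefficient = 4
x_2 = 2.4500, f(x_2) = 0.142806, coefficient = 2
x_3 = 2.6750, f(x_3) = 0.122615, coefficient = 4
x_4 = 2.9000, f(x_4) = 0.106270, coefficient = 2
x_5 = 3.1250, f(x_5) = 0.092888, coefficient = 4
x_6 = 3.3500, f(x_6) = 0.081816, coefficient = 2
x_7 = 3.5750, f(x_7) = 0.072566, coefficient = 4
x_8 = 3.8000, f(x_8) = 0.064767, coefficient = 2
x_9 = 4.0250, f(x_9) = 0.058137, coefficient = 4
x_10 = 4.2500, f(x_10) = 0.052459, coefficient = 1

I ≈ (0.225000/3) × 3.100800 = 0.232560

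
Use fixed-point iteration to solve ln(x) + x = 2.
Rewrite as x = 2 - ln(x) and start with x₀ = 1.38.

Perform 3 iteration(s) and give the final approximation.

Equation: ln(x) + x = 2
Fixed-point form: x = 2 - ln(x)
x₀ = 1.38

x_1 = g(1.380000) = 1.677917
x_2 = g(1.677917) = 1.482447
x_3 = g(1.482447) = 1.606306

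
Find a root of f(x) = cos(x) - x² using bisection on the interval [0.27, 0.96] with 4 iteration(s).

f(x) = cos(x) - x²
Initial interval: [0.27, 0.96]

Iteration 1:
  c_1 = (0.270000 + 0.960000)/2 = 0.615000
  f(c_1) = f(0.615000) = 0.438548
  f(a) × f(c) ≥ 0, new interval: [0.615000, 0.960000]
Iteration 2:
  c_2 = (0.615000 + 0.960000)/2 = 0.787500
  f(c_2) = f(0.787500) = 0.085463
  f(a) × f(c) ≥ 0, new interval: [0.787500, 0.960000]
Iteration 3:
  c_3 = (0.787500 + 0.960000)/2 = 0.873750
  f(c_3) = f(0.873750) = -0.121483
  f(a) × f(c) < 0, new interval: [0.787500, 0.873750]
Iteration 4:
  c_4 = (0.787500 + 0.873750)/2 = 0.830625
  f(c_4) = f(0.830625) = -0.015523
  f(a) × f(c) < 0, new interval: [0.787500, 0.830625]

After 4 iteration(s), the approximation is c_4 = 0.830625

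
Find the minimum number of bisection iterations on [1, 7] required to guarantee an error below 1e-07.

We need (b-a)/2^n ≤ 1e-07
(7 - 1)/2^n ≤ 1e-07
6/2^n ≤ 1e-07
2^n ≥ 60000000
n ≥ log₂(60000000) = 25.84
n ≥ 26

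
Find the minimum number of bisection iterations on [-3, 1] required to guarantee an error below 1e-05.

We need (b-a)/2^n ≤ 1e-05
(1 - (-3))/2^n ≤ 1e-05
4/2^n ≤ 1e-05
2^n ≥ 400000
n ≥ log₂(400000) = 18.61
n ≥ 19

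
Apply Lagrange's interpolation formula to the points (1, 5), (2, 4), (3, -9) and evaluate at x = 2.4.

Lagrange interpolation formula:
P(x) = Σ yᵢ × Lᵢ(x)
where Lᵢ(x) = Π_{j≠i} (x - xⱼ)/(xᵢ - xⱼ)

L_0(2.4) = (2.4 - 2)/(1 - 2) × (2.4 - 3)/(1 - 3) = -0.120000
L_1(2.4) = (2.4 - 1)/(2 - 1) × (2.4 - 3)/(2 - 3) = 0.840000
L_2(2.4) = (2.4 - 1)/(3 - 1) × (2.4 - 2)/(3 - 2) = 0.280000

P(2.4) = 5×L_0(2.4) + 4×L_1(2.4) + (-9)×L_2(2.4)
P(2.4) = 0.240000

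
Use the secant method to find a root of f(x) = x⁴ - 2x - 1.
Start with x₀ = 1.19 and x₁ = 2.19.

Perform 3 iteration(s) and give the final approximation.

f(x) = x⁴ - 2x - 1
x₀ = 1.19, x₁ = 2.19

Secant formula: x_{n+1} = x_n - f(x_n)(x_n - x_{n-1})/(f(x_n) - f(x_{n-1}))

Iteration 1:
  f(1.190000) = -1.374661
  f(2.190000) = 17.622575
  x_2 = 2.190000 - 17.622575×(2.190000 - 1.190000)/(17.622575 - (-1.374661))
       = 1.262361
Iteration 2:
  f(2.190000) = 17.622575
  f(1.262361) = -0.985303
  x_3 = 1.262361 - (-0.985303)×(1.262361 - 2.190000)/(-0.985303 - 17.622575)
       = 1.311480
Iteration 3:
  f(1.262361) = -0.985303
  f(1.311480) = -0.664627
  x_4 = 1.311480 - (-0.664627)×(1.311480 - 1.262361)/(-0.664627 - (-0.985303))
       = 1.413284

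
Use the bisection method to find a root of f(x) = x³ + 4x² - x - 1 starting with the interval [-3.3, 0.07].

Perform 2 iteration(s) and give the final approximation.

f(x) = x³ + 4x² - x - 1
Initial interval: [-3.3, 0.07]

Iteration 1:
  c_1 = (-3.300000 + 0.070000)/2 = -1.615000
  f(c_1) = f(-1.615000) = 6.835617
  f(a) × f(c) ≥ 0, new interval: [-1.615000, 0.070000]
Iteration 2:
  c_2 = (-1.615000 + 0.070000)/2 = -0.772500
  f(c_2) = f(-0.772500) = 1.698531
  f(a) × f(c) ≥ 0, new interval: [-0.772500, 0.070000]

After 2 iteration(s), the approximation is c_2 = -0.772500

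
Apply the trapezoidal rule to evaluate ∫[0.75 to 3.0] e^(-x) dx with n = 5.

f(x) = e^(-x)
a = 0.75, b = 3.0, n = 5
h = (b - a)/n = 0.450000

Trapezoidal rule: (h/2)[f(x₀) + 2f(x₁) + 2f(x₂) + ... + f(xₙ)]

x_0 = 0.7500, f(x_0) = 0.472367, coefficient = 1
x_1 = 1.2000, f(x_1) = 0.301194, coefficient = 2
x_2 = 1.6500, f(x_2) = 0.192050, coefficient = 2
x_3 = 2.1000, f(x_3) = 0.122456, coefficient = 2
x_4 = 2.5500, f(x_4) = 0.078082, coefficient = 2
x_5 = 3.0000, f(x_5) = 0.049787, coefficient = 1

I ≈ (0.450000/2) × 1.909718 = 0.429687
Exact value: 0.422579
Error: 0.007107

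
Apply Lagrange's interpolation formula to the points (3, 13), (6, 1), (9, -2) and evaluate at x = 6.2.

Lagrange interpolation formula:
P(x) = Σ yᵢ × Lᵢ(x)
where Lᵢ(x) = Π_{j≠i} (x - xⱼ)/(xᵢ - xⱼ)

L_0(6.2) = (6.2 - 6)/(3 - 6) × (6.2 - 9)/(3 - 9) = -0.031111
L_1(6.2) = (6.2 - 3)/(6 - 3) × (6.2 - 9)/(6 - 9) = 0.995556
L_2(6.2) = (6.2 - 3)/(9 - 3) × (6.2 - 6)/(9 - 6) = 0.035556

P(6.2) = 13×L_0(6.2) + 1×L_1(6.2) + (-2)×L_2(6.2)
P(6.2) = 0.520000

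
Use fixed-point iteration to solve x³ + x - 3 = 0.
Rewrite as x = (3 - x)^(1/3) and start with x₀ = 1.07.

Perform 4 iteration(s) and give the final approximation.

Equation: x³ + x - 3 = 0
Fixed-point form: x = (3 - x)^(1/3)
x₀ = 1.07

x_1 = g(1.070000) = 1.245047
x_2 = g(1.245047) = 1.206207
x_3 = g(1.206207) = 1.215041
x_4 = g(1.215041) = 1.213043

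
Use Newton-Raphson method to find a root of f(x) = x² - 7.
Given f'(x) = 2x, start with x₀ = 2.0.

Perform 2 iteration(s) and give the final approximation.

f(x) = x² - 7
f'(x) = 2x
x₀ = 2.0

Newton-Raphson formula: x_{n+1} = x_n - f(x_n)/f'(x_n)

Iteration 1:
  f(2.000000) = -3.000000
  f'(2.000000) = 4.000000
  x_1 = 2.000000 - (-3.000000)/4.000000 = 2.750000
Iteration 2:
  f(2.750000) = 0.562500
  f'(2.750000) = 5.500000
  x_2 = 2.750000 - 0.562500/5.500000 = 2.647727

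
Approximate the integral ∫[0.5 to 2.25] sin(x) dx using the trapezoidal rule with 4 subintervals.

f(x) = sin(x)
a = 0.5, b = 2.25, n = 4
h = (b - a)/n = 0.437500

Trapezoidal rule: (h/2)[f(x₀) + 2f(x₁) + 2f(x₂) + ... + f(xₙ)]

x_0 = 0.5000, f(x_0) = 0.479426, coefficient = 1
x_1 = 0.9375, f(x_1) = 0.806081, coefficient = 2
x_2 = 1.3750, f(x_2) = 0.980893, coefficient = 2
x_3 = 1.8125, f(x_3) = 0.970932, coefficient = 2
x_4 = 2.2500, f(x_4) = 0.778073, coefficient = 1

I ≈ (0.437500/2) × 6.773310 = 1.481662
Exact value: 1.505756
Error: 0.024095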